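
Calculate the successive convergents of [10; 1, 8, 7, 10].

Using the convergent recurrence p_i = a_i*p_{i-1} + p_{i-2}, q_i = a_i*q_{i-1} + q_{i-2} with p_{-2}=0, p_{-1}=1, q_{-2}=1, q_{-1}=0:
  i=0: a_0=10, p_0 = 10*1 + 0 = 10, q_0 = 10*0 + 1 = 1.
  i=1: a_1=1, p_1 = 1*10 + 1 = 11, q_1 = 1*1 + 0 = 1.
  i=2: a_2=8, p_2 = 8*11 + 10 = 98, q_2 = 8*1 + 1 = 9.
  i=3: a_3=7, p_3 = 7*98 + 11 = 697, q_3 = 7*9 + 1 = 64.
  i=4: a_4=10, p_4 = 10*697 + 98 = 7068, q_4 = 10*64 + 9 = 649.

10/1, 11/1, 98/9, 697/64, 7068/649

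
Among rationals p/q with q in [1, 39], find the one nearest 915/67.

478/35

Expand x = 915/67 as a continued fraction with the Euclidean algorithm:
  915 = 13*67 + 44, so a_0 = 13.
  67 = 1*44 + 23, so a_1 = 1.
  44 = 1*23 + 21, so a_2 = 1.
  23 = 1*21 + 2, so a_3 = 1.
  21 = 10*2 + 1, so a_4 = 10.
  2 = 2*1 + 0, so a_5 = 2.
so x = [13; 1, 1, 1, 10, 2].
Convergents (p_i = a_i*p_{i-1} + p_{i-2}, q_i = a_i*q_{i-1} + q_{i-2} with p_{-2}=0, p_{-1}=1, q_{-2}=1, q_{-1}=0), until the denominator exceeds 39:
  i=0: a_0=13, p_0 = 13*1 + 0 = 13, q_0 = 13*0 + 1 = 1.
  i=1: a_1=1, p_1 = 1*13 + 1 = 14, q_1 = 1*1 + 0 = 1.
  i=2: a_2=1, p_2 = 1*14 + 13 = 27, q_2 = 1*1 + 1 = 2.
  i=3: a_3=1, p_3 = 1*27 + 14 = 41, q_3 = 1*2 + 1 = 3.
  i=4: a_4=10, p_4 = 10*41 + 27 = 437, q_4 = 10*3 + 2 = 32.
  i=5: a_5=2, p_5 = 2*437 + 41 = 915, q_5 = 2*32 + 3 = 67.
q_5 = 67 > 39, so the last convergent with denominator <= 39 is p_4/q_4 = 437/32.
The closest fraction with denominator <= 39 is either p_4/q_4 or the intermediate fraction (k*p_4 + p_3)/(k*q_4 + q_3) with the largest k >= 1 whose denominator stays <= 39; these approach x as k grows, and every other convergent or intermediate fraction in range is farther away.
Largest k: floor((39 - q_3)/q_4) = floor((39 - 3)/32) = 1.
That gives (1*437 + 41)/(1*32 + 3) = 478/35.
Compare the errors: |x - 437/32| = |915*32 - 437*67|/(67*32) = 1/2144, and |x - 478/35| = |915*35 - 478*67|/(67*35) = 1/2345.
Cross-multiplying, 1*2144 = 2144 < 2345 = 1*2345, so 1/2345 is smaller: the intermediate fraction 478/35 is closer to x than 437/32.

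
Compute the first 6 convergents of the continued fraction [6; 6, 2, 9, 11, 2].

Using the convergent recurrence p_i = a_i*p_{i-1} + p_{i-2}, q_i = a_i*q_{i-1} + q_{i-2} with p_{-2}=0, p_{-1}=1, q_{-2}=1, q_{-1}=0:
  i=0: a_0=6, p_0 = 6*1 + 0 = 6, q_0 = 6*0 + 1 = 1.
  i=1: a_1=6, p_1 = 6*6 + 1 = 37, q_1 = 6*1 + 0 = 6.
  i=2: a_2=2, p_2 = 2*37 + 6 = 80, q_2 = 2*6 + 1 = 13.
  i=3: a_3=9, p_3 = 9*80 + 37 = 757, q_3 = 9*13 + 6 = 123.
  i=4: a_4=11, p_4 = 11*757 + 80 = 8407, q_4 = 11*123 + 13 = 1366.
  i=5: a_5=2, p_5 = 2*8407 + 757 = 17571, q_5 = 2*1366 + 123 = 2855.

6/1, 37/6, 80/13, 757/123, 8407/1366, 17571/2855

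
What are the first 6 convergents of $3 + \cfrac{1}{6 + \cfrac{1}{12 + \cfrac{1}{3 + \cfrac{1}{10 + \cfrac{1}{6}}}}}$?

3/1, 19/6, 231/73, 712/225, 7351/2323, 44818/14163

Using the convergent recurrence p_i = a_i*p_{i-1} + p_{i-2}, q_i = a_i*q_{i-1} + q_{i-2} with p_{-2}=0, p_{-1}=1, q_{-2}=1, q_{-1}=0:
  i=0: a_0=3, p_0 = 3*1 + 0 = 3, q_0 = 3*0 + 1 = 1.
  i=1: a_1=6, p_1 = 6*3 + 1 = 19, q_1 = 6*1 + 0 = 6.
  i=2: a_2=12, p_2 = 12*19 + 3 = 231, q_2 = 12*6 + 1 = 73.
  i=3: a_3=3, p_3 = 3*231 + 19 = 712, q_3 = 3*73 + 6 = 225.
  i=4: a_4=10, p_4 = 10*712 + 231 = 7351, q_4 = 10*225 + 73 = 2323.
  i=5: a_5=6, p_5 = 6*7351 + 712 = 44818, q_5 = 6*2323 + 225 = 14163.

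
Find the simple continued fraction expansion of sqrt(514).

Write x_i = (sqrt(514) + m_i)/d_i with (m_0, d_0) = (0, 1). a_0 = floor(sqrt(514)) = 22, since 22^2 = 484 <= 514 < 529 = 23^2.
Iterate m_{i+1} = d_i*a_i - m_i, d_{i+1} = (514 - m_{i+1}^2)/d_i, a_{i+1} = floor((a_0 + m_{i+1})/d_{i+1}):
  m_1 = 1*22 - 0 = 22, d_1 = (514 - 22^2)/1 = 30/1 = 30, a_1 = floor((22 + 22)/30) = 1.
  m_2 = 30*1 - 22 = 8, d_2 = (514 - 8^2)/30 = 450/30 = 15, a_2 = floor((22 + 8)/15) = 2.
  m_3 = 15*2 - 8 = 22, d_3 = (514 - 22^2)/15 = 30/15 = 2, a_3 = floor((22 + 22)/2) = 22.
  m_4 = 2*22 - 22 = 22, d_4 = (514 - 22^2)/2 = 30/2 = 15, a_4 = floor((22 + 22)/15) = 2.
  m_5 = 15*2 - 22 = 8, d_5 = (514 - 8^2)/15 = 450/15 = 30, a_5 = floor((22 + 8)/30) = 1.
  m_6 = 30*1 - 8 = 22, d_6 = (514 - 22^2)/30 = 30/30 = 1, a_6 = floor((22 + 22)/1) = 44.
  m_7 = 1*44 - 22 = 22, d_7 = (514 - 22^2)/1 = 30/1 = 30: (m_7, d_7) = (m_1, d_1) = (22, 30), so from here the quotients repeat a_1, ..., a_6; the period length is 6.
Hence the expansion of sqrt(514) is a_0 = 22 followed by the repeating block 1, 2, 22, 2, 1, 44 (period 6).

[22; (1, 2, 22, 2, 1, 44)]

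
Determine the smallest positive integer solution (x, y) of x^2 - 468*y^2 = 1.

(x, y) = (649, 30)

First expand sqrt(468) as a continued fraction. With x_i = (sqrt(468) + m_i)/d_i and (m_0, d_0) = (0, 1): a_0 = floor(sqrt(468)) = 21, since 21^2 = 441 <= 468 < 484 = 22^2.
Iterate m_{i+1} = d_i*a_i - m_i, d_{i+1} = (468 - m_{i+1}^2)/d_i, a_{i+1} = floor((a_0 + m_{i+1})/d_{i+1}):
  m_1 = 1*21 - 0 = 21, d_1 = (468 - 21^2)/1 = 27/1 = 27, a_1 = floor((21 + 21)/27) = 1.
  m_2 = 27*1 - 21 = 6, d_2 = (468 - 6^2)/27 = 432/27 = 16, a_2 = floor((21 + 6)/16) = 1.
  m_3 = 16*1 - 6 = 10, d_3 = (468 - 10^2)/16 = 368/16 = 23, a_3 = floor((21 + 10)/23) = 1.
  m_4 = 23*1 - 10 = 13, d_4 = (468 - 13^2)/23 = 299/23 = 13, a_4 = floor((21 + 13)/13) = 2.
  m_5 = 13*2 - 13 = 13, d_5 = (468 - 13^2)/13 = 299/13 = 23, a_5 = floor((21 + 13)/23) = 1.
  m_6 = 23*1 - 13 = 10, d_6 = (468 - 10^2)/23 = 368/23 = 16, a_6 = floor((21 + 10)/16) = 1.
  m_7 = 16*1 - 10 = 6, d_7 = (468 - 6^2)/16 = 432/16 = 27, a_7 = floor((21 + 6)/27) = 1.
  m_8 = 27*1 - 6 = 21, d_8 = (468 - 21^2)/27 = 27/27 = 1, a_8 = floor((21 + 21)/1) = 42.
  m_9 = 1*42 - 21 = 21, d_9 = (468 - 21^2)/1 = 27/1 = 27: (m_9, d_9) = (m_1, d_1) = (21, 27), so from here the quotients repeat a_1, ..., a_8; the period length is 8.
So sqrt(468) = [21; (1, 1, 1, 2, 1, 1, 1, 42)] with period length k = 8.
k is even, so the fundamental solution of x^2 - 468y^2 = 1 is (p_{k-1}, q_{k-1}) = (p_7, q_7); compute convergents through index 7.
Convergents (p_i = a_i*p_{i-1} + p_{i-2}, q_i = a_i*q_{i-1} + q_{i-2} with p_{-2}=0, p_{-1}=1, q_{-2}=1, q_{-1}=0):
  i=0: a_0=21, p_0 = 21*1 + 0 = 21, q_0 = 21*0 + 1 = 1.
  i=1: a_1=1, p_1 = 1*21 + 1 = 22, q_1 = 1*1 + 0 = 1.
  i=2: a_2=1, p_2 = 1*22 + 21 = 43, q_2 = 1*1 + 1 = 2.
  i=3: a_3=1, p_3 = 1*43 + 22 = 65, q_3 = 1*2 + 1 = 3.
  i=4: a_4=2, p_4 = 2*65 + 43 = 173, q_4 = 2*3 + 2 = 8.
  i=5: a_5=1, p_5 = 1*173 + 65 = 238, q_5 = 1*8 + 3 = 11.
  i=6: a_6=1, p_6 = 1*238 + 173 = 411, q_6 = 1*11 + 8 = 19.
  i=7: a_7=1, p_7 = 1*411 + 238 = 649, q_7 = 1*19 + 11 = 30.
Check: 649^2 - 468*30^2 = 421201 - 421200 = 1, so (x, y) = (649, 30) solves the equation, and by the theorem it is the least positive solution.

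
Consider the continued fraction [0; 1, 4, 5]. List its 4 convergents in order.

0/1, 1/1, 4/5, 21/26

Using the convergent recurrence p_i = a_i*p_{i-1} + p_{i-2}, q_i = a_i*q_{i-1} + q_{i-2} with p_{-2}=0, p_{-1}=1, q_{-2}=1, q_{-1}=0:
  i=0: a_0=0, p_0 = 0*1 + 0 = 0, q_0 = 0*0 + 1 = 1.
  i=1: a_1=1, p_1 = 1*0 + 1 = 1, q_1 = 1*1 + 0 = 1.
  i=2: a_2=4, p_2 = 4*1 + 0 = 4, q_2 = 4*1 + 1 = 5.
  i=3: a_3=5, p_3 = 5*4 + 1 = 21, q_3 = 5*5 + 1 = 26.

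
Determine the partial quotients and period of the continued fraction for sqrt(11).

Write x_i = (sqrt(11) + m_i)/d_i with (m_0, d_0) = (0, 1). a_0 = floor(sqrt(11)) = 3, since 3^2 = 9 <= 11 < 16 = 4^2.
Iterate m_{i+1} = d_i*a_i - m_i, d_{i+1} = (11 - m_{i+1}^2)/d_i, a_{i+1} = floor((a_0 + m_{i+1})/d_{i+1}):
  m_1 = 1*3 - 0 = 3, d_1 = (11 - 3^2)/1 = 2/1 = 2, a_1 = floor((3 + 3)/2) = 3.
  m_2 = 2*3 - 3 = 3, d_2 = (11 - 3^2)/2 = 2/2 = 1, a_2 = floor((3 + 3)/1) = 6.
  m_3 = 1*6 - 3 = 3, d_3 = (11 - 3^2)/1 = 2/1 = 2: (m_3, d_3) = (m_1, d_1) = (3, 2), so from here the quotients repeat a_1, a_2; the period length is 2.
Hence the expansion of sqrt(11) is a_0 = 3 followed by the repeating block 3, 6 (period 2).

[3; (3, 6)]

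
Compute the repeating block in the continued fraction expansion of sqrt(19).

Write x_i = (sqrt(19) + m_i)/d_i with (m_0, d_0) = (0, 1). a_0 = floor(sqrt(19)) = 4, since 4^2 = 16 <= 19 < 25 = 5^2.
Iterate m_{i+1} = d_i*a_i - m_i, d_{i+1} = (19 - m_{i+1}^2)/d_i, a_{i+1} = floor((a_0 + m_{i+1})/d_{i+1}):
  m_1 = 1*4 - 0 = 4, d_1 = (19 - 4^2)/1 = 3/1 = 3, a_1 = floor((4 + 4)/3) = 2.
  m_2 = 3*2 - 4 = 2, d_2 = (19 - 2^2)/3 = 15/3 = 5, a_2 = floor((4 + 2)/5) = 1.
  m_3 = 5*1 - 2 = 3, d_3 = (19 - 3^2)/5 = 10/5 = 2, a_3 = floor((4 + 3)/2) = 3.
  m_4 = 2*3 - 3 = 3, d_4 = (19 - 3^2)/2 = 10/2 = 5, a_4 = floor((4 + 3)/5) = 1.
  m_5 = 5*1 - 3 = 2, d_5 = (19 - 2^2)/5 = 15/5 = 3, a_5 = floor((4 + 2)/3) = 2.
  m_6 = 3*2 - 2 = 4, d_6 = (19 - 4^2)/3 = 3/3 = 1, a_6 = floor((4 + 4)/1) = 8.
  m_7 = 1*8 - 4 = 4, d_7 = (19 - 4^2)/1 = 3/1 = 3: (m_7, d_7) = (m_1, d_1) = (4, 3), so from here the quotients repeat a_1, ..., a_6; the period length is 6.
Hence the expansion of sqrt(19) is a_0 = 4 followed by the repeating block 2, 1, 3, 1, 2, 8 (period 6).

[4; (2, 1, 3, 1, 2, 8)]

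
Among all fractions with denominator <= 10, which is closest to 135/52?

Expand x = 135/52 as a continued fraction with the Euclidean algorithm:
  135 = 2*52 + 31, so a_0 = 2.
  52 = 1*31 + 21, so a_1 = 1.
  31 = 1*21 + 10, so a_2 = 1.
  21 = 2*10 + 1, so a_3 = 2.
  10 = 10*1 + 0, so a_4 = 10.
so x = [2; 1, 1, 2, 10].
Convergents (p_i = a_i*p_{i-1} + p_{i-2}, q_i = a_i*q_{i-1} + q_{i-2} with p_{-2}=0, p_{-1}=1, q_{-2}=1, q_{-1}=0), until the denominator exceeds 10:
  i=0: a_0=2, p_0 = 2*1 + 0 = 2, q_0 = 2*0 + 1 = 1.
  i=1: a_1=1, p_1 = 1*2 + 1 = 3, q_1 = 1*1 + 0 = 1.
  i=2: a_2=1, p_2 = 1*3 + 2 = 5, q_2 = 1*1 + 1 = 2.
  i=3: a_3=2, p_3 = 2*5 + 3 = 13, q_3 = 2*2 + 1 = 5.
  i=4: a_4=10, p_4 = 10*13 + 5 = 135, q_4 = 10*5 + 2 = 52.
q_4 = 52 > 10, so the last convergent with denominator <= 10 is p_3/q_3 = 13/5.
The closest fraction with denominator <= 10 is either p_3/q_3 or the intermediate fraction (k*p_3 + p_2)/(k*q_3 + q_2) with the largest k >= 1 whose denominator stays <= 10; these approach x as k grows, and every other convergent or intermediate fraction in range is farther away.
Largest k: floor((10 - q_2)/q_3) = floor((10 - 2)/5) = 1.
That gives (1*13 + 5)/(1*5 + 2) = 18/7.
Compare the errors: |x - 13/5| = |135*5 - 13*52|/(52*5) = 1/260, and |x - 18/7| = |135*7 - 18*52|/(52*7) = 9/364.
Cross-multiplying, 1*364 = 364 < 2340 = 9*260, so 1/260 is smaller: the convergent 13/5 is closer to x than 18/7.

13/5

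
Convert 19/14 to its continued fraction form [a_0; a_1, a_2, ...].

Run the Euclidean algorithm on 19 and 14; the successive quotients are the partial quotients a_0, a_1, ... (each step inverts the fractional part left over by the previous one):
  19 = 1*14 + 5, so a_0 = 1.
  14 = 2*5 + 4, so a_1 = 2.
  5 = 1*4 + 1, so a_2 = 1.
  4 = 4*1 + 0, so a_3 = 4.
The remainder reaches 0 after 4 divisions, so the expansion has 4 partial quotients, read off in order.

[1; 2, 1, 4]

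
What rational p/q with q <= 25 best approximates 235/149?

Expand x = 235/149 as a continued fraction with the Euclidean algorithm:
  235 = 1*149 + 86, so a_0 = 1.
  149 = 1*86 + 63, so a_1 = 1.
  86 = 1*63 + 23, so a_2 = 1.
  63 = 2*23 + 17, so a_3 = 2.
  23 = 1*17 + 6, so a_4 = 1.
  17 = 2*6 + 5, so a_5 = 2.
  6 = 1*5 + 1, so a_6 = 1.
  5 = 5*1 + 0, so a_7 = 5.
so x = [1; 1, 1, 2, 1, 2, 1, 5].
Convergents (p_i = a_i*p_{i-1} + p_{i-2}, q_i = a_i*q_{i-1} + q_{i-2} with p_{-2}=0, p_{-1}=1, q_{-2}=1, q_{-1}=0), until the denominator exceeds 25:
  i=0: a_0=1, p_0 = 1*1 + 0 = 1, q_0 = 1*0 + 1 = 1.
  i=1: a_1=1, p_1 = 1*1 + 1 = 2, q_1 = 1*1 + 0 = 1.
  i=2: a_2=1, p_2 = 1*2 + 1 = 3, q_2 = 1*1 + 1 = 2.
  i=3: a_3=2, p_3 = 2*3 + 2 = 8, q_3 = 2*2 + 1 = 5.
  i=4: a_4=1, p_4 = 1*8 + 3 = 11, q_4 = 1*5 + 2 = 7.
  i=5: a_5=2, p_5 = 2*11 + 8 = 30, q_5 = 2*7 + 5 = 19.
  i=6: a_6=1, p_6 = 1*30 + 11 = 41, q_6 = 1*19 + 7 = 26.
q_6 = 26 > 25, so the last convergent with denominator <= 25 is p_5/q_5 = 30/19.
The closest fraction with denominator <= 25 is either p_5/q_5 or the intermediate fraction (k*p_5 + p_4)/(k*q_5 + q_4) with the largest k >= 1 whose denominator stays <= 25; these approach x as k grows, and every other convergent or intermediate fraction in range is farther away.
Largest k: floor((25 - q_4)/q_5) = floor((25 - 7)/19) = 0.
Since k = 0, no intermediate fraction beyond p_5/q_5 has denominator <= 25, so the convergent 30/19 is the closest (its error is |235*19 - 30*149|/(149*19) = 5/2831).

30/19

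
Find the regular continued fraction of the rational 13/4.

[3; 4]

Run the Euclidean algorithm on 13 and 4; the successive quotients are the partial quotients a_0, a_1, ... (each step inverts the fractional part left over by the previous one):
  13 = 3*4 + 1, so a_0 = 3.
  4 = 4*1 + 0, so a_1 = 4.
The remainder reaches 0 after 2 divisions, so the expansion has 2 partial quotients, read off in order.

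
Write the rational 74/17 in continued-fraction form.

Run the Euclidean algorithm on 74 and 17; the successive quotients are the partial quotients a_0, a_1, ... (each step inverts the fractional part left over by the previous one):
  74 = 4*17 + 6, so a_0 = 4.
  17 = 2*6 + 5, so a_1 = 2.
  6 = 1*5 + 1, so a_2 = 1.
  5 = 5*1 + 0, so a_3 = 5.
The remainder reaches 0 after 4 divisions, so the expansion has 4 partial quotients, read off in order.

[4; 2, 1, 5]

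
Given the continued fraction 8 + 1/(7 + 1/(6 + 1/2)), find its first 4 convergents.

8/1, 57/7, 350/43, 757/93

Using the convergent recurrence p_i = a_i*p_{i-1} + p_{i-2}, q_i = a_i*q_{i-1} + q_{i-2} with p_{-2}=0, p_{-1}=1, q_{-2}=1, q_{-1}=0:
  i=0: a_0=8, p_0 = 8*1 + 0 = 8, q_0 = 8*0 + 1 = 1.
  i=1: a_1=7, p_1 = 7*8 + 1 = 57, q_1 = 7*1 + 0 = 7.
  i=2: a_2=6, p_2 = 6*57 + 8 = 350, q_2 = 6*7 + 1 = 43.
  i=3: a_3=2, p_3 = 2*350 + 57 = 757, q_3 = 2*43 + 7 = 93.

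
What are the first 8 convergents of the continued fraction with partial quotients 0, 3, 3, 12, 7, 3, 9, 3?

Using the convergent recurrence p_i = a_i*p_{i-1} + p_{i-2}, q_i = a_i*q_{i-1} + q_{i-2} with p_{-2}=0, p_{-1}=1, q_{-2}=1, q_{-1}=0:
  i=0: a_0=0, p_0 = 0*1 + 0 = 0, q_0 = 0*0 + 1 = 1.
  i=1: a_1=3, p_1 = 3*0 + 1 = 1, q_1 = 3*1 + 0 = 3.
  i=2: a_2=3, p_2 = 3*1 + 0 = 3, q_2 = 3*3 + 1 = 10.
  i=3: a_3=12, p_3 = 12*3 + 1 = 37, q_3 = 12*10 + 3 = 123.
  i=4: a_4=7, p_4 = 7*37 + 3 = 262, q_4 = 7*123 + 10 = 871.
  i=5: a_5=3, p_5 = 3*262 + 37 = 823, q_5 = 3*871 + 123 = 2736.
  i=6: a_6=9, p_6 = 9*823 + 262 = 7669, q_6 = 9*2736 + 871 = 25495.
  i=7: a_7=3, p_7 = 3*7669 + 823 = 23830, q_7 = 3*25495 + 2736 = 79221.

0/1, 1/3, 3/10, 37/123, 262/871, 823/2736, 7669/25495, 23830/79221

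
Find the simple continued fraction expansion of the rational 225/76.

[2; 1, 24, 3]

Run the Euclidean algorithm on 225 and 76; the successive quotients are the partial quotients a_0, a_1, ... (each step inverts the fractional part left over by the previous one):
  225 = 2*76 + 73, so a_0 = 2.
  76 = 1*73 + 3, so a_1 = 1.
  73 = 24*3 + 1, so a_2 = 24.
  3 = 3*1 + 0, so a_3 = 3.
The remainder reaches 0 after 4 divisions, so the expansion has 4 partial quotients, read off in order.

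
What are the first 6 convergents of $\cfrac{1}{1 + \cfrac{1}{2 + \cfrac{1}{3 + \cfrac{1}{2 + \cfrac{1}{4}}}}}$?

Using the convergent recurrence p_i = a_i*p_{i-1} + p_{i-2}, q_i = a_i*q_{i-1} + q_{i-2} with p_{-2}=0, p_{-1}=1, q_{-2}=1, q_{-1}=0:
  i=0: a_0=0, p_0 = 0*1 + 0 = 0, q_0 = 0*0 + 1 = 1.
  i=1: a_1=1, p_1 = 1*0 + 1 = 1, q_1 = 1*1 + 0 = 1.
  i=2: a_2=2, p_2 = 2*1 + 0 = 2, q_2 = 2*1 + 1 = 3.
  i=3: a_3=3, p_3 = 3*2 + 1 = 7, q_3 = 3*3 + 1 = 10.
  i=4: a_4=2, p_4 = 2*7 + 2 = 16, q_4 = 2*10 + 3 = 23.
  i=5: a_5=4, p_5 = 4*16 + 7 = 71, q_5 = 4*23 + 10 = 102.

0/1, 1/1, 2/3, 7/10, 16/23, 71/102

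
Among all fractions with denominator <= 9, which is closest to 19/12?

11/7

Expand x = 19/12 as a continued fraction with the Euclidean algorithm:
  19 = 1*12 + 7, so a_0 = 1.
  12 = 1*7 + 5, so a_1 = 1.
  7 = 1*5 + 2, so a_2 = 1.
  5 = 2*2 + 1, so a_3 = 2.
  2 = 2*1 + 0, so a_4 = 2.
so x = [1; 1, 1, 2, 2].
Convergents (p_i = a_i*p_{i-1} + p_{i-2}, q_i = a_i*q_{i-1} + q_{i-2} with p_{-2}=0, p_{-1}=1, q_{-2}=1, q_{-1}=0), until the denominator exceeds 9:
  i=0: a_0=1, p_0 = 1*1 + 0 = 1, q_0 = 1*0 + 1 = 1.
  i=1: a_1=1, p_1 = 1*1 + 1 = 2, q_1 = 1*1 + 0 = 1.
  i=2: a_2=1, p_2 = 1*2 + 1 = 3, q_2 = 1*1 + 1 = 2.
  i=3: a_3=2, p_3 = 2*3 + 2 = 8, q_3 = 2*2 + 1 = 5.
  i=4: a_4=2, p_4 = 2*8 + 3 = 19, q_4 = 2*5 + 2 = 12.
q_4 = 12 > 9, so the last convergent with denominator <= 9 is p_3/q_3 = 8/5.
The closest fraction with denominator <= 9 is either p_3/q_3 or the intermediate fraction (k*p_3 + p_2)/(k*q_3 + q_2) with the largest k >= 1 whose denominator stays <= 9; these approach x as k grows, and every other convergent or intermediate fraction in range is farther away.
Largest k: floor((9 - q_2)/q_3) = floor((9 - 2)/5) = 1.
That gives (1*8 + 3)/(1*5 + 2) = 11/7.
Compare the errors: |x - 8/5| = |19*5 - 8*12|/(12*5) = 1/60, and |x - 11/7| = |19*7 - 11*12|/(12*7) = 1/84.
Cross-multiplying, 1*60 = 60 < 84 = 1*84, so 1/84 is smaller: the intermediate fraction 11/7 is closer to x than 8/5.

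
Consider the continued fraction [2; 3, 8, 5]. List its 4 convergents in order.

Using the convergent recurrence p_i = a_i*p_{i-1} + p_{i-2}, q_i = a_i*q_{i-1} + q_{i-2} with p_{-2}=0, p_{-1}=1, q_{-2}=1, q_{-1}=0:
  i=0: a_0=2, p_0 = 2*1 + 0 = 2, q_0 = 2*0 + 1 = 1.
  i=1: a_1=3, p_1 = 3*2 + 1 = 7, q_1 = 3*1 + 0 = 3.
  i=2: a_2=8, p_2 = 8*7 + 2 = 58, q_2 = 8*3 + 1 = 25.
  i=3: a_3=5, p_3 = 5*58 + 7 = 297, q_3 = 5*25 + 3 = 128.

2/1, 7/3, 58/25, 297/128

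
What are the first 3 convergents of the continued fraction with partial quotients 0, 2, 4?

0/1, 1/2, 4/9

Using the convergent recurrence p_i = a_i*p_{i-1} + p_{i-2}, q_i = a_i*q_{i-1} + q_{i-2} with p_{-2}=0, p_{-1}=1, q_{-2}=1, q_{-1}=0:
  i=0: a_0=0, p_0 = 0*1 + 0 = 0, q_0 = 0*0 + 1 = 1.
  i=1: a_1=2, p_1 = 2*0 + 1 = 1, q_1 = 2*1 + 0 = 2.
  i=2: a_2=4, p_2 = 4*1 + 0 = 4, q_2 = 4*2 + 1 = 9.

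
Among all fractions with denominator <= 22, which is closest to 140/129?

13/12

Expand x = 140/129 as a continued fraction with the Euclidean algorithm:
  140 = 1*129 + 11, so a_0 = 1.
  129 = 11*11 + 8, so a_1 = 11.
  11 = 1*8 + 3, so a_2 = 1.
  8 = 2*3 + 2, so a_3 = 2.
  3 = 1*2 + 1, so a_4 = 1.
  2 = 2*1 + 0, so a_5 = 2.
so x = [1; 11, 1, 2, 1, 2].
Convergents (p_i = a_i*p_{i-1} + p_{i-2}, q_i = a_i*q_{i-1} + q_{i-2} with p_{-2}=0, p_{-1}=1, q_{-2}=1, q_{-1}=0), until the denominator exceeds 22:
  i=0: a_0=1, p_0 = 1*1 + 0 = 1, q_0 = 1*0 + 1 = 1.
  i=1: a_1=11, p_1 = 11*1 + 1 = 12, q_1 = 11*1 + 0 = 11.
  i=2: a_2=1, p_2 = 1*12 + 1 = 13, q_2 = 1*11 + 1 = 12.
  i=3: a_3=2, p_3 = 2*13 + 12 = 38, q_3 = 2*12 + 11 = 35.
q_3 = 35 > 22, so the last convergent with denominator <= 22 is p_2/q_2 = 13/12.
The closest fraction with denominator <= 22 is either p_2/q_2 or the intermediate fraction (k*p_2 + p_1)/(k*q_2 + q_1) with the largest k >= 1 whose denominator stays <= 22; these approach x as k grows, and every other convergent or intermediate fraction in range is farther away.
Largest k: floor((22 - q_1)/q_2) = floor((22 - 11)/12) = 0.
Since k = 0, no intermediate fraction beyond p_2/q_2 has denominator <= 22, so the convergent 13/12 is the closest (its error is |140*12 - 13*129|/(129*12) = 3/1548).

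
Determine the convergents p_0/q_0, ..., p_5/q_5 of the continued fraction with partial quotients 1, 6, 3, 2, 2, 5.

Using the convergent recurrence p_i = a_i*p_{i-1} + p_{i-2}, q_i = a_i*q_{i-1} + q_{i-2} with p_{-2}=0, p_{-1}=1, q_{-2}=1, q_{-1}=0:
  i=0: a_0=1, p_0 = 1*1 + 0 = 1, q_0 = 1*0 + 1 = 1.
  i=1: a_1=6, p_1 = 6*1 + 1 = 7, q_1 = 6*1 + 0 = 6.
  i=2: a_2=3, p_2 = 3*7 + 1 = 22, q_2 = 3*6 + 1 = 19.
  i=3: a_3=2, p_3 = 2*22 + 7 = 51, q_3 = 2*19 + 6 = 44.
  i=4: a_4=2, p_4 = 2*51 + 22 = 124, q_4 = 2*44 + 19 = 107.
  i=5: a_5=5, p_5 = 5*124 + 51 = 671, q_5 = 5*107 + 44 = 579.

1/1, 7/6, 22/19, 51/44, 124/107, 671/579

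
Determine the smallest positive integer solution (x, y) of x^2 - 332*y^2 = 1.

(x, y) = (13447, 738)

First expand sqrt(332) as a continued fraction. With x_i = (sqrt(332) + m_i)/d_i and (m_0, d_0) = (0, 1): a_0 = floor(sqrt(332)) = 18, since 18^2 = 324 <= 332 < 361 = 19^2.
Iterate m_{i+1} = d_i*a_i - m_i, d_{i+1} = (332 - m_{i+1}^2)/d_i, a_{i+1} = floor((a_0 + m_{i+1})/d_{i+1}):
  m_1 = 1*18 - 0 = 18, d_1 = (332 - 18^2)/1 = 8/1 = 8, a_1 = floor((18 + 18)/8) = 4.
  m_2 = 8*4 - 18 = 14, d_2 = (332 - 14^2)/8 = 136/8 = 17, a_2 = floor((18 + 14)/17) = 1.
  m_3 = 17*1 - 14 = 3, d_3 = (332 - 3^2)/17 = 323/17 = 19, a_3 = floor((18 + 3)/19) = 1.
  m_4 = 19*1 - 3 = 16, d_4 = (332 - 16^2)/19 = 76/19 = 4, a_4 = floor((18 + 16)/4) = 8.
  m_5 = 4*8 - 16 = 16, d_5 = (332 - 16^2)/4 = 76/4 = 19, a_5 = floor((18 + 16)/19) = 1.
  m_6 = 19*1 - 16 = 3, d_6 = (332 - 3^2)/19 = 323/19 = 17, a_6 = floor((18 + 3)/17) = 1.
  m_7 = 17*1 - 3 = 14, d_7 = (332 - 14^2)/17 = 136/17 = 8, a_7 = floor((18 + 14)/8) = 4.
  m_8 = 8*4 - 14 = 18, d_8 = (332 - 18^2)/8 = 8/8 = 1, a_8 = floor((18 + 18)/1) = 36.
  m_9 = 1*36 - 18 = 18, d_9 = (332 - 18^2)/1 = 8/1 = 8: (m_9, d_9) = (m_1, d_1) = (18, 8), so from here the quotients repeat a_1, ..., a_8; the period length is 8.
So sqrt(332) = [18; (4, 1, 1, 8, 1, 1, 4, 36)] with period length k = 8.
k is even, so the fundamental solution of x^2 - 332y^2 = 1 is (p_{k-1}, q_{k-1}) = (p_7, q_7); compute convergents through index 7.
Convergents (p_i = a_i*p_{i-1} + p_{i-2}, q_i = a_i*q_{i-1} + q_{i-2} with p_{-2}=0, p_{-1}=1, q_{-2}=1, q_{-1}=0):
  i=0: a_0=18, p_0 = 18*1 + 0 = 18, q_0 = 18*0 + 1 = 1.
  i=1: a_1=4, p_1 = 4*18 + 1 = 73, q_1 = 4*1 + 0 = 4.
  i=2: a_2=1, p_2 = 1*73 + 18 = 91, q_2 = 1*4 + 1 = 5.
  i=3: a_3=1, p_3 = 1*91 + 73 = 164, q_3 = 1*5 + 4 = 9.
  i=4: a_4=8, p_4 = 8*164 + 91 = 1403, q_4 = 8*9 + 5 = 77.
  i=5: a_5=1, p_5 = 1*1403 + 164 = 1567, q_5 = 1*77 + 9 = 86.
  i=6: a_6=1, p_6 = 1*1567 + 1403 = 2970, q_6 = 1*86 + 77 = 163.
  i=7: a_7=4, p_7 = 4*2970 + 1567 = 13447, q_7 = 4*163 + 86 = 738.
Check: 13447^2 - 332*738^2 = 180821809 - 180821808 = 1, so (x, y) = (13447, 738) solves the equation, and by the theorem it is the least positive solution.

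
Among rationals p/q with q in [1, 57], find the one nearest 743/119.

256/41

Expand x = 743/119 as a continued fraction with the Euclidean algorithm:
  743 = 6*119 + 29, so a_0 = 6.
  119 = 4*29 + 3, so a_1 = 4.
  29 = 9*3 + 2, so a_2 = 9.
  3 = 1*2 + 1, so a_3 = 1.
  2 = 2*1 + 0, so a_4 = 2.
so x = [6; 4, 9, 1, 2].
Convergents (p_i = a_i*p_{i-1} + p_{i-2}, q_i = a_i*q_{i-1} + q_{i-2} with p_{-2}=0, p_{-1}=1, q_{-2}=1, q_{-1}=0), until the denominator exceeds 57:
  i=0: a_0=6, p_0 = 6*1 + 0 = 6, q_0 = 6*0 + 1 = 1.
  i=1: a_1=4, p_1 = 4*6 + 1 = 25, q_1 = 4*1 + 0 = 4.
  i=2: a_2=9, p_2 = 9*25 + 6 = 231, q_2 = 9*4 + 1 = 37.
  i=3: a_3=1, p_3 = 1*231 + 25 = 256, q_3 = 1*37 + 4 = 41.
  i=4: a_4=2, p_4 = 2*256 + 231 = 743, q_4 = 2*41 + 37 = 119.
q_4 = 119 > 57, so the last convergent with denominator <= 57 is p_3/q_3 = 256/41.
The closest fraction with denominator <= 57 is either p_3/q_3 or the intermediate fraction (k*p_3 + p_2)/(k*q_3 + q_2) with the largest k >= 1 whose denominator stays <= 57; these approach x as k grows, and every other convergent or intermediate fraction in range is farther away.
Largest k: floor((57 - q_2)/q_3) = floor((57 - 37)/41) = 0.
Since k = 0, no intermediate fraction beyond p_3/q_3 has denominator <= 57, so the convergent 256/41 is the closest (its error is |743*41 - 256*119|/(119*41) = 1/4879).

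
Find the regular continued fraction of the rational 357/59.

[6; 19, 1, 2]

Run the Euclidean algorithm on 357 and 59; the successive quotients are the partial quotients a_0, a_1, ... (each step inverts the fractional part left over by the previous one):
  357 = 6*59 + 3, so a_0 = 6.
  59 = 19*3 + 2, so a_1 = 19.
  3 = 1*2 + 1, so a_2 = 1.
  2 = 2*1 + 0, so a_3 = 2.
The remainder reaches 0 after 4 divisions, so the expansion has 4 partial quotients, read off in order.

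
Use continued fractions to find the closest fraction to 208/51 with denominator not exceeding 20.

53/13

Expand x = 208/51 as a continued fraction with the Euclidean algorithm:
  208 = 4*51 + 4, so a_0 = 4.
  51 = 12*4 + 3, so a_1 = 12.
  4 = 1*3 + 1, so a_2 = 1.
  3 = 3*1 + 0, so a_3 = 3.
so x = [4; 12, 1, 3].
Convergents (p_i = a_i*p_{i-1} + p_{i-2}, q_i = a_i*q_{i-1} + q_{i-2} with p_{-2}=0, p_{-1}=1, q_{-2}=1, q_{-1}=0), until the denominator exceeds 20:
  i=0: a_0=4, p_0 = 4*1 + 0 = 4, q_0 = 4*0 + 1 = 1.
  i=1: a_1=12, p_1 = 12*4 + 1 = 49, q_1 = 12*1 + 0 = 12.
  i=2: a_2=1, p_2 = 1*49 + 4 = 53, q_2 = 1*12 + 1 = 13.
  i=3: a_3=3, p_3 = 3*53 + 49 = 208, q_3 = 3*13 + 12 = 51.
q_3 = 51 > 20, so the last convergent with denominator <= 20 is p_2/q_2 = 53/13.
The closest fraction with denominator <= 20 is either p_2/q_2 or the intermediate fraction (k*p_2 + p_1)/(k*q_2 + q_1) with the largest k >= 1 whose denominator stays <= 20; these approach x as k grows, and every other convergent or intermediate fraction in range is farther away.
Largest k: floor((20 - q_1)/q_2) = floor((20 - 12)/13) = 0.
Since k = 0, no intermediate fraction beyond p_2/q_2 has denominator <= 20, so the convergent 53/13 is the closest (its error is |208*13 - 53*51|/(51*13) = 1/663).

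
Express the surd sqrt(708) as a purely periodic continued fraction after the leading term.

[26; (1, 1, 1, 1, 4, 4, 4, 1, 1, 1, 1, 52)]

Write x_i = (sqrt(708) + m_i)/d_i with (m_0, d_0) = (0, 1). a_0 = floor(sqrt(708)) = 26, since 26^2 = 676 <= 708 < 729 = 27^2.
Iterate m_{i+1} = d_i*a_i - m_i, d_{i+1} = (708 - m_{i+1}^2)/d_i, a_{i+1} = floor((a_0 + m_{i+1})/d_{i+1}):
  m_1 = 1*26 - 0 = 26, d_1 = (708 - 26^2)/1 = 32/1 = 32, a_1 = floor((26 + 26)/32) = 1.
  m_2 = 32*1 - 26 = 6, d_2 = (708 - 6^2)/32 = 672/32 = 21, a_2 = floor((26 + 6)/21) = 1.
  m_3 = 21*1 - 6 = 15, d_3 = (708 - 15^2)/21 = 483/21 = 23, a_3 = floor((26 + 15)/23) = 1.
  m_4 = 23*1 - 15 = 8, d_4 = (708 - 8^2)/23 = 644/23 = 28, a_4 = floor((26 + 8)/28) = 1.
  m_5 = 28*1 - 8 = 20, d_5 = (708 - 20^2)/28 = 308/28 = 11, a_5 = floor((26 + 20)/11) = 4.
  m_6 = 11*4 - 20 = 24, d_6 = (708 - 24^2)/11 = 132/11 = 12, a_6 = floor((26 + 24)/12) = 4.
  m_7 = 12*4 - 24 = 24, d_7 = (708 - 24^2)/12 = 132/12 = 11, a_7 = floor((26 + 24)/11) = 4.
  m_8 = 11*4 - 24 = 20, d_8 = (708 - 20^2)/11 = 308/11 = 28, a_8 = floor((26 + 20)/28) = 1.
  m_9 = 28*1 - 20 = 8, d_9 = (708 - 8^2)/28 = 644/28 = 23, a_9 = floor((26 + 8)/23) = 1.
  m_10 = 23*1 - 8 = 15, d_10 = (708 - 15^2)/23 = 483/23 = 21, a_10 = floor((26 + 15)/21) = 1.
  m_11 = 21*1 - 15 = 6, d_11 = (708 - 6^2)/21 = 672/21 = 32, a_11 = floor((26 + 6)/32) = 1.
  m_12 = 32*1 - 6 = 26, d_12 = (708 - 26^2)/32 = 32/32 = 1, a_12 = floor((26 + 26)/1) = 52.
  m_13 = 1*52 - 26 = 26, d_13 = (708 - 26^2)/1 = 32/1 = 32: (m_13, d_13) = (m_1, d_1) = (26, 32), so from here the quotients repeat a_1, ..., a_12; the period length is 12.
Hence the expansion of sqrt(708) is a_0 = 26 followed by the repeating block 1, 1, 1, 1, 4, 4, 4, 1, 1, 1, 1, 52 (period 12).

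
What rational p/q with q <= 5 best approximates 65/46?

Expand x = 65/46 as a continued fraction with the Euclidean algorithm:
  65 = 1*46 + 19, so a_0 = 1.
  46 = 2*19 + 8, so a_1 = 2.
  19 = 2*8 + 3, so a_2 = 2.
  8 = 2*3 + 2, so a_3 = 2.
  3 = 1*2 + 1, so a_4 = 1.
  2 = 2*1 + 0, so a_5 = 2.
so x = [1; 2, 2, 2, 1, 2].
Convergents (p_i = a_i*p_{i-1} + p_{i-2}, q_i = a_i*q_{i-1} + q_{i-2} with p_{-2}=0, p_{-1}=1, q_{-2}=1, q_{-1}=0), until the denominator exceeds 5:
  i=0: a_0=1, p_0 = 1*1 + 0 = 1, q_0 = 1*0 + 1 = 1.
  i=1: a_1=2, p_1 = 2*1 + 1 = 3, q_1 = 2*1 + 0 = 2.
  i=2: a_2=2, p_2 = 2*3 + 1 = 7, q_2 = 2*2 + 1 = 5.
  i=3: a_3=2, p_3 = 2*7 + 3 = 17, q_3 = 2*5 + 2 = 12.
q_3 = 12 > 5, so the last convergent with denominator <= 5 is p_2/q_2 = 7/5.
The closest fraction with denominator <= 5 is either p_2/q_2 or the intermediate fraction (k*p_2 + p_1)/(k*q_2 + q_1) with the largest k >= 1 whose denominator stays <= 5; these approach x as k grows, and every other convergent or intermediate fraction in range is farther away.
Largest k: floor((5 - q_1)/q_2) = floor((5 - 2)/5) = 0.
Since k = 0, no intermediate fraction beyond p_2/q_2 has denominator <= 5, so the convergent 7/5 is the closest (its error is |65*5 - 7*46|/(46*5) = 3/230).

7/5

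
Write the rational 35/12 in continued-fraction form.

Run the Euclidean algorithm on 35 and 12; the successive quotients are the partial quotients a_0, a_1, ... (each step inverts the fractional part left over by the previous one):
  35 = 2*12 + 11, so a_0 = 2.
  12 = 1*11 + 1, so a_1 = 1.
  11 = 11*1 + 0, so a_2 = 11.
The remainder reaches 0 after 3 divisions, so the expansion has 3 partial quotients, read off in order.

[2; 1, 11]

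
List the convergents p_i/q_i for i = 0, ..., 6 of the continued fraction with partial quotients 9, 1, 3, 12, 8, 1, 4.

Using the convergent recurrence p_i = a_i*p_{i-1} + p_{i-2}, q_i = a_i*q_{i-1} + q_{i-2} with p_{-2}=0, p_{-1}=1, q_{-2}=1, q_{-1}=0:
  i=0: a_0=9, p_0 = 9*1 + 0 = 9, q_0 = 9*0 + 1 = 1.
  i=1: a_1=1, p_1 = 1*9 + 1 = 10, q_1 = 1*1 + 0 = 1.
  i=2: a_2=3, p_2 = 3*10 + 9 = 39, q_2 = 3*1 + 1 = 4.
  i=3: a_3=12, p_3 = 12*39 + 10 = 478, q_3 = 12*4 + 1 = 49.
  i=4: a_4=8, p_4 = 8*478 + 39 = 3863, q_4 = 8*49 + 4 = 396.
  i=5: a_5=1, p_5 = 1*3863 + 478 = 4341, q_5 = 1*396 + 49 = 445.
  i=6: a_6=4, p_6 = 4*4341 + 3863 = 21227, q_6 = 4*445 + 396 = 2176.

9/1, 10/1, 39/4, 478/49, 3863/396, 4341/445, 21227/2176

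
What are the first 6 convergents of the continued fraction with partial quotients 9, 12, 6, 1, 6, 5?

9/1, 109/12, 663/73, 772/85, 5295/583, 27247/3000

Using the convergent recurrence p_i = a_i*p_{i-1} + p_{i-2}, q_i = a_i*q_{i-1} + q_{i-2} with p_{-2}=0, p_{-1}=1, q_{-2}=1, q_{-1}=0:
  i=0: a_0=9, p_0 = 9*1 + 0 = 9, q_0 = 9*0 + 1 = 1.
  i=1: a_1=12, p_1 = 12*9 + 1 = 109, q_1 = 12*1 + 0 = 12.
  i=2: a_2=6, p_2 = 6*109 + 9 = 663, q_2 = 6*12 + 1 = 73.
  i=3: a_3=1, p_3 = 1*663 + 109 = 772, q_3 = 1*73 + 12 = 85.
  i=4: a_4=6, p_4 = 6*772 + 663 = 5295, q_4 = 6*85 + 73 = 583.
  i=5: a_5=5, p_5 = 5*5295 + 772 = 27247, q_5 = 5*583 + 85 = 3000.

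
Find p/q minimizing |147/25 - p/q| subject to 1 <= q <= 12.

47/8

Expand x = 147/25 as a continued fraction with the Euclidean algorithm:
  147 = 5*25 + 22, so a_0 = 5.
  25 = 1*22 + 3, so a_1 = 1.
  22 = 7*3 + 1, so a_2 = 7.
  3 = 3*1 + 0, so a_3 = 3.
so x = [5; 1, 7, 3].
Convergents (p_i = a_i*p_{i-1} + p_{i-2}, q_i = a_i*q_{i-1} + q_{i-2} with p_{-2}=0, p_{-1}=1, q_{-2}=1, q_{-1}=0), until the denominator exceeds 12:
  i=0: a_0=5, p_0 = 5*1 + 0 = 5, q_0 = 5*0 + 1 = 1.
  i=1: a_1=1, p_1 = 1*5 + 1 = 6, q_1 = 1*1 + 0 = 1.
  i=2: a_2=7, p_2 = 7*6 + 5 = 47, q_2 = 7*1 + 1 = 8.
  i=3: a_3=3, p_3 = 3*47 + 6 = 147, q_3 = 3*8 + 1 = 25.
q_3 = 25 > 12, so the last convergent with denominator <= 12 is p_2/q_2 = 47/8.
The closest fraction with denominator <= 12 is either p_2/q_2 or the intermediate fraction (k*p_2 + p_1)/(k*q_2 + q_1) with the largest k >= 1 whose denominator stays <= 12; these approach x as k grows, and every other convergent or intermediate fraction in range is farther away.
Largest k: floor((12 - q_1)/q_2) = floor((12 - 1)/8) = 1.
That gives (1*47 + 6)/(1*8 + 1) = 53/9.
Compare the errors: |x - 47/8| = |147*8 - 47*25|/(25*8) = 1/200, and |x - 53/9| = |147*9 - 53*25|/(25*9) = 2/225.
Cross-multiplying, 1*225 = 225 < 400 = 2*200, so 1/200 is smaller: the convergent 47/8 is closer to x than 53/9.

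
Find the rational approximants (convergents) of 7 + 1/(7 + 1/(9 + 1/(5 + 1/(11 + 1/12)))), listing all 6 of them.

Using the convergent recurrence p_i = a_i*p_{i-1} + p_{i-2}, q_i = a_i*q_{i-1} + q_{i-2} with p_{-2}=0, p_{-1}=1, q_{-2}=1, q_{-1}=0:
  i=0: a_0=7, p_0 = 7*1 + 0 = 7, q_0 = 7*0 + 1 = 1.
  i=1: a_1=7, p_1 = 7*7 + 1 = 50, q_1 = 7*1 + 0 = 7.
  i=2: a_2=9, p_2 = 9*50 + 7 = 457, q_2 = 9*7 + 1 = 64.
  i=3: a_3=5, p_3 = 5*457 + 50 = 2335, q_3 = 5*64 + 7 = 327.
  i=4: a_4=11, p_4 = 11*2335 + 457 = 26142, q_4 = 11*327 + 64 = 3661.
  i=5: a_5=12, p_5 = 12*26142 + 2335 = 316039, q_5 = 12*3661 + 327 = 44259.

7/1, 50/7, 457/64, 2335/327, 26142/3661, 316039/44259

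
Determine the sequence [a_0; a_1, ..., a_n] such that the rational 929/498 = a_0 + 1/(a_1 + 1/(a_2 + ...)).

[1; 1, 6, 2, 3, 4, 2]

Run the Euclidean algorithm on 929 and 498; the successive quotients are the partial quotients a_0, a_1, ... (each step inverts the fractional part left over by the previous one):
  929 = 1*498 + 431, so a_0 = 1.
  498 = 1*431 + 67, so a_1 = 1.
  431 = 6*67 + 29, so a_2 = 6.
  67 = 2*29 + 9, so a_3 = 2.
  29 = 3*9 + 2, so a_4 = 3.
  9 = 4*2 + 1, so a_5 = 4.
  2 = 2*1 + 0, so a_6 = 2.
The remainder reaches 0 after 7 divisions, so the expansion has 7 partial quotients, read off in order.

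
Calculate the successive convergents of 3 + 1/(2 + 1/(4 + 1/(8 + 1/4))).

Using the convergent recurrence p_i = a_i*p_{i-1} + p_{i-2}, q_i = a_i*q_{i-1} + q_{i-2} with p_{-2}=0, p_{-1}=1, q_{-2}=1, q_{-1}=0:
  i=0: a_0=3, p_0 = 3*1 + 0 = 3, q_0 = 3*0 + 1 = 1.
  i=1: a_1=2, p_1 = 2*3 + 1 = 7, q_1 = 2*1 + 0 = 2.
  i=2: a_2=4, p_2 = 4*7 + 3 = 31, q_2 = 4*2 + 1 = 9.
  i=3: a_3=8, p_3 = 8*31 + 7 = 255, q_3 = 8*9 + 2 = 74.
  i=4: a_4=4, p_4 = 4*255 + 31 = 1051, q_4 = 4*74 + 9 = 305.

3/1, 7/2, 31/9, 255/74, 1051/305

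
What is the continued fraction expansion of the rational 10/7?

[1; 2, 3]

Run the Euclidean algorithm on 10 and 7; the successive quotients are the partial quotients a_0, a_1, ... (each step inverts the fractional part left over by the previous one):
  10 = 1*7 + 3, so a_0 = 1.
  7 = 2*3 + 1, so a_1 = 2.
  3 = 3*1 + 0, so a_2 = 3.
The remainder reaches 0 after 3 divisions, so the expansion has 3 partial quotients, read off in order.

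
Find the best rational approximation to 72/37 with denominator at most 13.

Expand x = 72/37 as a continued fraction with the Euclidean algorithm:
  72 = 1*37 + 35, so a_0 = 1.
  37 = 1*35 + 2, so a_1 = 1.
  35 = 17*2 + 1, so a_2 = 17.
  2 = 2*1 + 0, so a_3 = 2.
so x = [1; 1, 17, 2].
Convergents (p_i = a_i*p_{i-1} + p_{i-2}, q_i = a_i*q_{i-1} + q_{i-2} with p_{-2}=0, p_{-1}=1, q_{-2}=1, q_{-1}=0), until the denominator exceeds 13:
  i=0: a_0=1, p_0 = 1*1 + 0 = 1, q_0 = 1*0 + 1 = 1.
  i=1: a_1=1, p_1 = 1*1 + 1 = 2, q_1 = 1*1 + 0 = 1.
  i=2: a_2=17, p_2 = 17*2 + 1 = 35, q_2 = 17*1 + 1 = 18.
q_2 = 18 > 13, so the last convergent with denominator <= 13 is p_1/q_1 = 2/1.
The closest fraction with denominator <= 13 is either p_1/q_1 or the intermediate fraction (k*p_1 + p_0)/(k*q_1 + q_0) with the largest k >= 1 whose denominator stays <= 13; these approach x as k grows, and every other convergent or intermediate fraction in range is farther away.
Largest k: floor((13 - q_0)/q_1) = floor((13 - 1)/1) = 12.
That gives (12*2 + 1)/(12*1 + 1) = 25/13.
Compare the errors: |x - 2/1| = |72*1 - 2*37|/(37*1) = 2/37, and |x - 25/13| = |72*13 - 25*37|/(37*13) = 11/481.
Cross-multiplying, 11*37 = 407 < 962 = 2*481, so 11/481 is smaller: the intermediate fraction 25/13 is closer to x than 2/1.

25/13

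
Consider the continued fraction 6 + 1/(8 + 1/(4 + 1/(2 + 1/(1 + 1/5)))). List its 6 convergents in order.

Using the convergent recurrence p_i = a_i*p_{i-1} + p_{i-2}, q_i = a_i*q_{i-1} + q_{i-2} with p_{-2}=0, p_{-1}=1, q_{-2}=1, q_{-1}=0:
  i=0: a_0=6, p_0 = 6*1 + 0 = 6, q_0 = 6*0 + 1 = 1.
  i=1: a_1=8, p_1 = 8*6 + 1 = 49, q_1 = 8*1 + 0 = 8.
  i=2: a_2=4, p_2 = 4*49 + 6 = 202, q_2 = 4*8 + 1 = 33.
  i=3: a_3=2, p_3 = 2*202 + 49 = 453, q_3 = 2*33 + 8 = 74.
  i=4: a_4=1, p_4 = 1*453 + 202 = 655, q_4 = 1*74 + 33 = 107.
  i=5: a_5=5, p_5 = 5*655 + 453 = 3728, q_5 = 5*107 + 74 = 609.

6/1, 49/8, 202/33, 453/74, 655/107, 3728/609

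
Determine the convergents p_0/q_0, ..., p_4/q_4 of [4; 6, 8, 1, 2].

4/1, 25/6, 204/49, 229/55, 662/159

Using the convergent recurrence p_i = a_i*p_{i-1} + p_{i-2}, q_i = a_i*q_{i-1} + q_{i-2} with p_{-2}=0, p_{-1}=1, q_{-2}=1, q_{-1}=0:
  i=0: a_0=4, p_0 = 4*1 + 0 = 4, q_0 = 4*0 + 1 = 1.
  i=1: a_1=6, p_1 = 6*4 + 1 = 25, q_1 = 6*1 + 0 = 6.
  i=2: a_2=8, p_2 = 8*25 + 4 = 204, q_2 = 8*6 + 1 = 49.
  i=3: a_3=1, p_3 = 1*204 + 25 = 229, q_3 = 1*49 + 6 = 55.
  i=4: a_4=2, p_4 = 2*229 + 204 = 662, q_4 = 2*55 + 49 = 159.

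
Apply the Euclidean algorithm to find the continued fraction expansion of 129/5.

Run the Euclidean algorithm on 129 and 5; the successive quotients are the partial quotients a_0, a_1, ... (each step inverts the fractional part left over by the previous one):
  129 = 25*5 + 4, so a_0 = 25.
  5 = 1*4 + 1, so a_1 = 1.
  4 = 4*1 + 0, so a_2 = 4.
The remainder reaches 0 after 3 divisions, so the expansion has 3 partial quotients, read off in order.

[25; 1, 4]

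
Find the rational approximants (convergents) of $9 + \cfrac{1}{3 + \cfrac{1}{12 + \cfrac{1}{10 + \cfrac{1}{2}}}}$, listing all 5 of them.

Using the convergent recurrence p_i = a_i*p_{i-1} + p_{i-2}, q_i = a_i*q_{i-1} + q_{i-2} with p_{-2}=0, p_{-1}=1, q_{-2}=1, q_{-1}=0:
  i=0: a_0=9, p_0 = 9*1 + 0 = 9, q_0 = 9*0 + 1 = 1.
  i=1: a_1=3, p_1 = 3*9 + 1 = 28, q_1 = 3*1 + 0 = 3.
  i=2: a_2=12, p_2 = 12*28 + 9 = 345, q_2 = 12*3 + 1 = 37.
  i=3: a_3=10, p_3 = 10*345 + 28 = 3478, q_3 = 10*37 + 3 = 373.
  i=4: a_4=2, p_4 = 2*3478 + 345 = 7301, q_4 = 2*373 + 37 = 783.

9/1, 28/3, 345/37, 3478/373, 7301/783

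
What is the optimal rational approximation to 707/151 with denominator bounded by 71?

103/22

Expand x = 707/151 as a continued fraction with the Euclidean algorithm:
  707 = 4*151 + 103, so a_0 = 4.
  151 = 1*103 + 48, so a_1 = 1.
  103 = 2*48 + 7, so a_2 = 2.
  48 = 6*7 + 6, so a_3 = 6.
  7 = 1*6 + 1, so a_4 = 1.
  6 = 6*1 + 0, so a_5 = 6.
so x = [4; 1, 2, 6, 1, 6].
Convergents (p_i = a_i*p_{i-1} + p_{i-2}, q_i = a_i*q_{i-1} + q_{i-2} with p_{-2}=0, p_{-1}=1, q_{-2}=1, q_{-1}=0), until the denominator exceeds 71:
  i=0: a_0=4, p_0 = 4*1 + 0 = 4, q_0 = 4*0 + 1 = 1.
  i=1: a_1=1, p_1 = 1*4 + 1 = 5, q_1 = 1*1 + 0 = 1.
  i=2: a_2=2, p_2 = 2*5 + 4 = 14, q_2 = 2*1 + 1 = 3.
  i=3: a_3=6, p_3 = 6*14 + 5 = 89, q_3 = 6*3 + 1 = 19.
  i=4: a_4=1, p_4 = 1*89 + 14 = 103, q_4 = 1*19 + 3 = 22.
  i=5: a_5=6, p_5 = 6*103 + 89 = 707, q_5 = 6*22 + 19 = 151.
q_5 = 151 > 71, so the last convergent with denominator <= 71 is p_4/q_4 = 103/22.
The closest fraction with denominator <= 71 is either p_4/q_4 or the intermediate fraction (k*p_4 + p_3)/(k*q_4 + q_3) with the largest k >= 1 whose denominator stays <= 71; these approach x as k grows, and every other convergent or intermediate fraction in range is farther away.
Largest k: floor((71 - q_3)/q_4) = floor((71 - 19)/22) = 2.
That gives (2*103 + 89)/(2*22 + 19) = 295/63.
Compare the errors: |x - 103/22| = |707*22 - 103*151|/(151*22) = 1/3322, and |x - 295/63| = |707*63 - 295*151|/(151*63) = 4/9513.
Cross-multiplying, 1*9513 = 9513 < 13288 = 4*3322, so 1/3322 is smaller: the convergent 103/22 is closer to x than 295/63.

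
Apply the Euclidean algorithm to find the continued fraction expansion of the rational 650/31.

Run the Euclidean algorithm on 650 and 31; the successive quotients are the partial quotients a_0, a_1, ... (each step inverts the fractional part left over by the previous one):
  650 = 20*31 + 30, so a_0 = 20.
  31 = 1*30 + 1, so a_1 = 1.
  30 = 30*1 + 0, so a_2 = 30.
The remainder reaches 0 after 3 divisions, so the expansion has 3 partial quotients, read off in order.

[20; 1, 30]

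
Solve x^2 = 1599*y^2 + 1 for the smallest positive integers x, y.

First expand sqrt(1599) as a continued fraction. With x_i = (sqrt(1599) + m_i)/d_i and (m_0, d_0) = (0, 1): a_0 = floor(sqrt(1599)) = 39, since 39^2 = 1521 <= 1599 < 1600 = 40^2.
Iterate m_{i+1} = d_i*a_i - m_i, d_{i+1} = (1599 - m_{i+1}^2)/d_i, a_{i+1} = floor((a_0 + m_{i+1})/d_{i+1}):
  m_1 = 1*39 - 0 = 39, d_1 = (1599 - 39^2)/1 = 78/1 = 78, a_1 = floor((39 + 39)/78) = 1.
  m_2 = 78*1 - 39 = 39, d_2 = (1599 - 39^2)/78 = 78/78 = 1, a_2 = floor((39 + 39)/1) = 78.
  m_3 = 1*78 - 39 = 39, d_3 = (1599 - 39^2)/1 = 78/1 = 78: (m_3, d_3) = (m_1, d_1) = (39, 78), so from here the quotients repeat a_1, a_2; the period length is 2.
So sqrt(1599) = [39; (1, 78)] with period length k = 2.
k is even, so the fundamental solution of x^2 - 1599y^2 = 1 is (p_{k-1}, q_{k-1}) = (p_1, q_1); compute convergents through index 1.
Convergents (p_i = a_i*p_{i-1} + p_{i-2}, q_i = a_i*q_{i-1} + q_{i-2} with p_{-2}=0, p_{-1}=1, q_{-2}=1, q_{-1}=0):
  i=0: a_0=39, p_0 = 39*1 + 0 = 39, q_0 = 39*0 + 1 = 1.
  i=1: a_1=1, p_1 = 1*39 + 1 = 40, q_1 = 1*1 + 0 = 1.
Check: 40^2 - 1599*1^2 = 1600 - 1599 = 1, so (x, y) = (40, 1) solves the equation, and by the theorem it is the least positive solution.

(x, y) = (40, 1)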